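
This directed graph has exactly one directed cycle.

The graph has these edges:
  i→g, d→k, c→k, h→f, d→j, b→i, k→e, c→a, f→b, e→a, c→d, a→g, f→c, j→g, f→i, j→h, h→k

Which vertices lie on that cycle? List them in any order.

DFS with gray/black marking from j:
j gray
  h gray
    f gray
      c gray
        d gray
          k gray
            e gray
              a gray
                g gray
                g black
              a black
            e black
          k black
          d→j: j is gray → back edge
Back edge closes the cycle j → h → f → c → d → j; its vertices are {c, d, f, h, j}.

c, d, f, h, j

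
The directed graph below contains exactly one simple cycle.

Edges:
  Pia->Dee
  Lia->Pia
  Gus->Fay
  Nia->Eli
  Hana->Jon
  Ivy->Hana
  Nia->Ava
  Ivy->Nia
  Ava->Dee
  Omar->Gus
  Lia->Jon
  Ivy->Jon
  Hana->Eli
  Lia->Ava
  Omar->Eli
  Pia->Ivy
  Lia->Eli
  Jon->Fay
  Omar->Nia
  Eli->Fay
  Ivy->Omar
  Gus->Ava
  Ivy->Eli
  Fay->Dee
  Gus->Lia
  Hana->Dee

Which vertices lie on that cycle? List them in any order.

DFS with gray/black marking from Lia:
Lia gray
  Ava gray
    Dee gray
    Dee black
  Ava black
  Eli gray
    Fay gray
      Fay→Dee: Dee black — skip
    Fay black
  Eli black
  Pia gray
    Ivy gray
      Hana gray
        Hana→Eli: Eli black — skip
        Hana→Dee: Dee black — skip
        Jon gray
          Jon→Fay: Fay black — skip
        Jon black
      Hana black
      Ivy→Eli: Eli black — skip
      Ivy→Jon: Jon black — skip
      Omar gray
        Nia gray
          Nia→Ava: Ava black — skip
          Nia→Eli: Eli black — skip
        Nia black
        Gus gray
          Gus→Lia: Lia is gray → back edge
Back edge closes the cycle Lia → Pia → Ivy → Omar → Gus → Lia; its vertices are {Gus, Ivy, Lia, Pia, Omar}.

Gus, Ivy, Lia, Pia, Omar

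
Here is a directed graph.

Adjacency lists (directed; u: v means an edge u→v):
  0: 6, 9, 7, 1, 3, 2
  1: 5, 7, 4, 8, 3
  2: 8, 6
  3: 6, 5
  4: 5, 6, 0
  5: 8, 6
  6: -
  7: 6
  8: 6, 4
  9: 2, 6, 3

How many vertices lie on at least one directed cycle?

A vertex is on a directed cycle iff it belongs to a strongly connected component of size ≥ 2 (or has a self-loop).
The vertices on cycles are {0, 1, 2, 3, 4, 5, 8, 9} — 8 in total.

8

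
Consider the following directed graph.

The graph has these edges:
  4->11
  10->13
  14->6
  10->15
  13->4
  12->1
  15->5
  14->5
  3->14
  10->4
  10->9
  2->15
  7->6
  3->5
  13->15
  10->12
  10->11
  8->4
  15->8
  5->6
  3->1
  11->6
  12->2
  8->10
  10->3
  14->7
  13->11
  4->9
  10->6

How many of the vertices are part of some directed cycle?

A vertex is on a directed cycle iff it belongs to a strongly connected component of size ≥ 2 (or has a self-loop).
The vertices on cycles are {2, 8, 10, 12, 13, 15} — 6 in total.

6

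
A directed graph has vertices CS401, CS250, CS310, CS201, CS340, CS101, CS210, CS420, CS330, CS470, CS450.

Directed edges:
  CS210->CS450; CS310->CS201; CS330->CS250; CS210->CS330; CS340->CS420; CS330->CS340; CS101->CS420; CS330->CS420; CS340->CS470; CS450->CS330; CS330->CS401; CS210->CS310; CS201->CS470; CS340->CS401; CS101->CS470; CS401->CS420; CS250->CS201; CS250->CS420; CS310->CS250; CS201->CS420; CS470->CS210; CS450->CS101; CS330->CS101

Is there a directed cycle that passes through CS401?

No

CS401 lies on a cycle iff there is a path from CS401 back to itself.
Exploring from CS401, it never reaches itself; equivalently, its strongly connected component is a singleton.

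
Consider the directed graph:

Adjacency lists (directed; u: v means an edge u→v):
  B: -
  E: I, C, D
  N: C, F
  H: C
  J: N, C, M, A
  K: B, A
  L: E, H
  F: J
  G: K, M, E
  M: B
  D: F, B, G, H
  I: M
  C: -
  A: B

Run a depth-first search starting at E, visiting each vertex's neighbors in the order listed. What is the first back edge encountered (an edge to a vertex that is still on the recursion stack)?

N->F

DFS from E (visiting each vertex's neighbors in the order listed); mark gray on enter, black on exit:
E gray
  I gray
    M gray
      B gray
      B black
    M black
  I black
  C gray
  C black
  D gray
    F gray
      J gray
        N gray
          N→C: C black — skip
          N→F: F is gray → back edge
First back edge: N → F.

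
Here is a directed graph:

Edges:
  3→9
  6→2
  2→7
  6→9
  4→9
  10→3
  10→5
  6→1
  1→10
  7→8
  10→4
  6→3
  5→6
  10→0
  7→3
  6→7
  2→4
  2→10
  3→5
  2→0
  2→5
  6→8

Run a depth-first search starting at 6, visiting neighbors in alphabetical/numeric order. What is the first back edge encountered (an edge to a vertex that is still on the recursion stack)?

DFS from 6 (visiting neighbors in alphabetical/numeric order); mark gray on enter, black on exit:
6 gray
  1 gray
    10 gray
      0 gray
      0 black
      3 gray
        5 gray
          5→6: 6 is gray → back edge
First back edge: 5 → 6.

5→6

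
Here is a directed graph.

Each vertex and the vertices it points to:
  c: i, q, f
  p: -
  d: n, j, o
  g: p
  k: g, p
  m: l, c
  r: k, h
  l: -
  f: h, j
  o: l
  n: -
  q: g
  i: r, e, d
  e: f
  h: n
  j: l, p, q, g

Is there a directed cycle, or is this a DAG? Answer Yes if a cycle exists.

No

DFS with white/gray/black marking, starting from h:
h gray
  n gray
  n black
h black
c gray
  i gray
    r gray
      k gray
        g gray
          p gray
          p black
        g black
        k→p: p black — skip
      k black
      r→h: h black — skip
    r black
    e gray
      f gray
        f→h: h black — skip
        j gray
          l gray
          l black
          j→p: p black — skip
          q gray
            q→g: g black — skip
          q black
          j→g: g black — skip
        j black
      f black
    e black
    d gray
      d→n: n black — skip
      d→j: j black — skip
      o gray
        o→l: l black — skip
      o black
    d black
  i black
  c→q: q black — skip
  c→f: f black — skip
c black
m gray
  m→l: l black — skip
  m→c: c black — skip
m black
Every edge goes to a white or black vertex — no back edge, so the graph is acyclic.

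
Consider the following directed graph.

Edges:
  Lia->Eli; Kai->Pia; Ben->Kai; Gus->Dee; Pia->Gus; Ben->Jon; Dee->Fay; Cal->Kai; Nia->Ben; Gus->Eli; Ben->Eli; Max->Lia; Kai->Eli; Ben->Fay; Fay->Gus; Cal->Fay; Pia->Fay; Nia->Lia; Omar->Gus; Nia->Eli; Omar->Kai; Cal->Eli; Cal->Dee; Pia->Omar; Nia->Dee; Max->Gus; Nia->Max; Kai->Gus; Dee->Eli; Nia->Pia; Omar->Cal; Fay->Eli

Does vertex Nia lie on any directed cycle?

No

Nia lies on a cycle iff there is a path from Nia back to itself.
Exploring from Nia, it never reaches itself; equivalently, its strongly connected component is a singleton.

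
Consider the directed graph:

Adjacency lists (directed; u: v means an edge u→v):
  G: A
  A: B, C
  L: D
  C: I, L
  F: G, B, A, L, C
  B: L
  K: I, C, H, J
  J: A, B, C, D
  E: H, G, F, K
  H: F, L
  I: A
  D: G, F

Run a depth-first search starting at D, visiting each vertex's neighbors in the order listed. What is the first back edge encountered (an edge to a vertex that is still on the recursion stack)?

DFS from D (visiting each vertex's neighbors in the order listed); mark gray on enter, black on exit:
D gray
  G gray
    A gray
      B gray
        L gray
          L→D: D is gray → back edge
First back edge: L → D.

L→D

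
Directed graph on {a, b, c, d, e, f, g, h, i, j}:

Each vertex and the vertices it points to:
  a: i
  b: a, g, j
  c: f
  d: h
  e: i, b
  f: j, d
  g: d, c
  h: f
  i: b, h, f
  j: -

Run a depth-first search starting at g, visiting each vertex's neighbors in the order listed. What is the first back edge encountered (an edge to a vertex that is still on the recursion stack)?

DFS from g (visiting each vertex's neighbors in the order listed); mark gray on enter, black on exit:
g gray
  d gray
    h gray
      f gray
        j gray
        j black
        f→d: d is gray → back edge
First back edge: f → d.

f->d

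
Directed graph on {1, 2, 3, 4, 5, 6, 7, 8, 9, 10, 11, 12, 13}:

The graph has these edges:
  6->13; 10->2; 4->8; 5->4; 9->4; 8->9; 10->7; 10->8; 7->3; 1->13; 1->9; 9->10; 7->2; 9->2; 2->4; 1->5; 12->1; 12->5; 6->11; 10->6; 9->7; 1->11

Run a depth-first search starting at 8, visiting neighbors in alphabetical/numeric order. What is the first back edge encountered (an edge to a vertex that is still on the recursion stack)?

4→8

DFS from 8 (visiting neighbors in alphabetical/numeric order); mark gray on enter, black on exit:
8 gray
  9 gray
    2 gray
      4 gray
        4→8: 8 is gray → back edge
First back edge: 4 → 8.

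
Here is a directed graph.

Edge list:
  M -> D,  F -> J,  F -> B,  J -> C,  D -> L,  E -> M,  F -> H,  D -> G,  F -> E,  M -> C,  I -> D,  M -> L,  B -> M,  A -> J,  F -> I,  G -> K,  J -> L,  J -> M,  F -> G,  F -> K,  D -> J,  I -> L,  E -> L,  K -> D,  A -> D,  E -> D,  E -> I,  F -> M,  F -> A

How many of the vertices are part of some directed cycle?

5

A vertex is on a directed cycle iff it belongs to a strongly connected component of size ≥ 2 (or has a self-loop).
The vertices on cycles are {D, G, J, K, M} — 5 in total.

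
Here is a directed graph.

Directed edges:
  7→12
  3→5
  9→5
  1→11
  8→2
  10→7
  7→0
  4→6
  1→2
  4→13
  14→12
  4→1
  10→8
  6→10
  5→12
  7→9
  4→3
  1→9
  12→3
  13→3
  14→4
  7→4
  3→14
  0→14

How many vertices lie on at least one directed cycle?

12

A vertex is on a directed cycle iff it belongs to a strongly connected component of size ≥ 2 (or has a self-loop).
The vertices on cycles are {0, 1, 3, 4, 5, 6, 7, 9, 10, 12, 13, 14} — 12 in total.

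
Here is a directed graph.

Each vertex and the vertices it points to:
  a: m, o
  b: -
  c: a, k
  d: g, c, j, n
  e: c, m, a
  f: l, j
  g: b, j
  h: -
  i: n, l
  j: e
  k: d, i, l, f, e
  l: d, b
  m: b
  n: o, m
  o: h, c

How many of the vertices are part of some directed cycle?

12

A vertex is on a directed cycle iff it belongs to a strongly connected component of size ≥ 2 (or has a self-loop).
The vertices on cycles are {a, c, d, e, f, g, i, j, k, l, n, o} — 12 in total.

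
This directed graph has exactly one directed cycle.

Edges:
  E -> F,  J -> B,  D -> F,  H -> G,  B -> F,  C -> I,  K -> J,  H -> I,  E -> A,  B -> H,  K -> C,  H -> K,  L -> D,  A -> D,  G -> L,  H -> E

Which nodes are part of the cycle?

B, H, J, K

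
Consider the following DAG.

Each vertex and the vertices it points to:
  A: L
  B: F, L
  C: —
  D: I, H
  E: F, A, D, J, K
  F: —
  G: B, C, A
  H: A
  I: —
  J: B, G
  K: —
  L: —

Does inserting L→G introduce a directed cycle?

Adding L→G creates a cycle iff G can already reach L.
Path from G: G → A → L.
So G → … → L → G is a cycle.

Yes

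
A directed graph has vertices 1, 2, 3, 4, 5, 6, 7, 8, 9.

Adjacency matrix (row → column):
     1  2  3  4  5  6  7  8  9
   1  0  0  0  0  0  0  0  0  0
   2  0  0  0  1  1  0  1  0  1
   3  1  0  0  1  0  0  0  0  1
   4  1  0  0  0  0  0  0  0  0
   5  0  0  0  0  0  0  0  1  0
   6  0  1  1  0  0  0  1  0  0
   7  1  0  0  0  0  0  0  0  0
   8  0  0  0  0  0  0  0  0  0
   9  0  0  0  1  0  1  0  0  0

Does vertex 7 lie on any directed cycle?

No

7 lies on a cycle iff there is a path from 7 back to itself.
Exploring from 7, it never reaches itself; equivalently, its strongly connected component is a singleton.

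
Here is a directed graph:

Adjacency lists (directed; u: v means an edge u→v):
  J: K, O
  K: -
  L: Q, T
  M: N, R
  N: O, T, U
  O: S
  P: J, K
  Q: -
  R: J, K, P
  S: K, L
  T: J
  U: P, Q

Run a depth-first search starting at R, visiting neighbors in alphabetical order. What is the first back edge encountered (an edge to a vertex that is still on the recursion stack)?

DFS from R (visiting neighbors in alphabetical order); mark gray on enter, black on exit:
R gray
  J gray
    K gray
    K black
    O gray
      S gray
        S→K: K black — skip
        L gray
          Q gray
          Q black
          T gray
            T→J: J is gray → back edge
First back edge: T → J.

T→J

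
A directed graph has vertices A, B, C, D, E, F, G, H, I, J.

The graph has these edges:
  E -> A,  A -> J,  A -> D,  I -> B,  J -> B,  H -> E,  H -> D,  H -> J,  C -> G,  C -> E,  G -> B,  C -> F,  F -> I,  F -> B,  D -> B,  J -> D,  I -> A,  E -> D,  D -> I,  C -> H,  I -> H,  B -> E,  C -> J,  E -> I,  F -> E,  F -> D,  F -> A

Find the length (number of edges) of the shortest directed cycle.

3

For each vertex v, BFS finds the shortest path from v back to v.
The shortest such closed walk is E → I → H → E, length 3.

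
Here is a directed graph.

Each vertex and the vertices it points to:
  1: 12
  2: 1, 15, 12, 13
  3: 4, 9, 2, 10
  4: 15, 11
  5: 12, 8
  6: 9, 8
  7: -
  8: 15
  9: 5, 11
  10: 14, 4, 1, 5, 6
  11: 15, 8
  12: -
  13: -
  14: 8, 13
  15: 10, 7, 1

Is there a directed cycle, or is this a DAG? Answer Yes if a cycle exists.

DFS with white/gray/black marking, starting from 6:
6 gray
  9 gray
    5 gray
      12 gray
      12 black
      8 gray
        15 gray
          10 gray
            14 gray
              14→8: 8 is gray → back edge
Back edge found, so a cycle exists: 8 → 15 → 10 → 14 → 8.

Yes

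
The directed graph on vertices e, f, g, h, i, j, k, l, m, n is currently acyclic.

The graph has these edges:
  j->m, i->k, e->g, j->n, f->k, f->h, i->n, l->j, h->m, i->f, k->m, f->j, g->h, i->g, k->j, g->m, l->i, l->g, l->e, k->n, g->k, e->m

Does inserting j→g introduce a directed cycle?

Yes

Adding j→g creates a cycle iff g can already reach j.
Path from g: g → k → j.
So g → … → j → g is a cycle.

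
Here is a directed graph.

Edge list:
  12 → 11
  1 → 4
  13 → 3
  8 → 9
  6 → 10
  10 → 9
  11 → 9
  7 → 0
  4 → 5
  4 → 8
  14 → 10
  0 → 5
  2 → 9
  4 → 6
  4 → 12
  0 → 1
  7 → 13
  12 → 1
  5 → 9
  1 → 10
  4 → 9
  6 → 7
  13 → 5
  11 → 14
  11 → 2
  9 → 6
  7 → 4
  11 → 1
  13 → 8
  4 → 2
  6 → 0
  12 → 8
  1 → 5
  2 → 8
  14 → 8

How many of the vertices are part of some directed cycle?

A vertex is on a directed cycle iff it belongs to a strongly connected component of size ≥ 2 (or has a self-loop).
The vertices on cycles are {0, 1, 2, 4, 5, 6, 7, 8, 9, 10, 11, 12, 13, 14} — 14 in total.

14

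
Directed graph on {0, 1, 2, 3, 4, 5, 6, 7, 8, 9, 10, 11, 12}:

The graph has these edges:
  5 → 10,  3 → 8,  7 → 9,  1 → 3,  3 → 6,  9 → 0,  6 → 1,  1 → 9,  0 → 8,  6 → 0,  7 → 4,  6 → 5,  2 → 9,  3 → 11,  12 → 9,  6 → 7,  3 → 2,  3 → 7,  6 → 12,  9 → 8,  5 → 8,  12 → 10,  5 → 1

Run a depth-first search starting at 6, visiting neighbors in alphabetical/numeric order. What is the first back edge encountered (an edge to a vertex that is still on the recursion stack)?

DFS from 6 (visiting neighbors in alphabetical/numeric order); mark gray on enter, black on exit:
6 gray
  0 gray
    8 gray
    8 black
  0 black
  1 gray
    3 gray
      2 gray
        9 gray
          9→0: 0 black — skip
          9→8: 8 black — skip
        9 black
      2 black
      3→6: 6 is gray → back edge
First back edge: 3 → 6.

3->6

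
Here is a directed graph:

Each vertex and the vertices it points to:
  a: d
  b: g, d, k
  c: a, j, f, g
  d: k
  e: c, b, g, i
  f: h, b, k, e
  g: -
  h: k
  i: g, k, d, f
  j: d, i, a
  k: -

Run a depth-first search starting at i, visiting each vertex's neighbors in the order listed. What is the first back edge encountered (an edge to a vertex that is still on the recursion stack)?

j→i

DFS from i (visiting each vertex's neighbors in the order listed); mark gray on enter, black on exit:
i gray
  g gray
  g black
  k gray
  k black
  d gray
    d→k: k black — skip
  d black
  f gray
    h gray
      h→k: k black — skip
    h black
    b gray
      b→g: g black — skip
      b→d: d black — skip
      b→k: k black — skip
    b black
    f→k: k black — skip
    e gray
      c gray
        a gray
          a→d: d black — skip
        a black
        j gray
          j→d: d black — skip
          j→i: i is gray → back edge
First back edge: j → i.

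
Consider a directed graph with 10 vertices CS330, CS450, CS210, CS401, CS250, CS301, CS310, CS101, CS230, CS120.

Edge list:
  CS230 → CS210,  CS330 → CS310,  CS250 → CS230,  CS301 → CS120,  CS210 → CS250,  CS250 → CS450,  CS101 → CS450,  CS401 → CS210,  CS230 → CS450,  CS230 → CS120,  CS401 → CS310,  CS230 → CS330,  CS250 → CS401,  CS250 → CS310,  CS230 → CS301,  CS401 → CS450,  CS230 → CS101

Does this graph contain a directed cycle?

DFS with white/gray/black marking, starting from CS401:
CS401 gray
  CS450 gray
  CS450 black
  CS310 gray
  CS310 black
  CS210 gray
    CS250 gray
      CS230 gray
        CS120 gray
        CS120 black
        CS101 gray
          CS101→CS450: CS450 black — skip
        CS101 black
        CS230→CS450: CS450 black — skip
        CS330 gray
          CS330→CS310: CS310 black — skip
        CS330 black
        CS230→CS210: CS210 is gray → back edge
Back edge found, so a cycle exists: CS210 → CS250 → CS230 → CS210.

Yes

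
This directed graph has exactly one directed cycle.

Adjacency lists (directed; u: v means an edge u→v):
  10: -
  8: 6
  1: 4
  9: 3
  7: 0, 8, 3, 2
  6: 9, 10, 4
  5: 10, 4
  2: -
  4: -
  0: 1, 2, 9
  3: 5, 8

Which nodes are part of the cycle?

3, 6, 8, 9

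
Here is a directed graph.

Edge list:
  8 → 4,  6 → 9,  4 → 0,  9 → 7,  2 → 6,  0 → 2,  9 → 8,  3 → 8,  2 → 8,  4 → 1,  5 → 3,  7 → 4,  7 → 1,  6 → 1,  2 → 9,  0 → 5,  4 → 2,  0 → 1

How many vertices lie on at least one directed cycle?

A vertex is on a directed cycle iff it belongs to a strongly connected component of size ≥ 2 (or has a self-loop).
The vertices on cycles are {0, 2, 3, 4, 5, 6, 7, 8, 9} — 9 in total.

9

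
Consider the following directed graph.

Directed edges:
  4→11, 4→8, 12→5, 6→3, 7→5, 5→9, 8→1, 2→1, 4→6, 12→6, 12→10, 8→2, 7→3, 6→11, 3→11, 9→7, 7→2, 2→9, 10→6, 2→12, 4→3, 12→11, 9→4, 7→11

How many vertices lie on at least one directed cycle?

A vertex is on a directed cycle iff it belongs to a strongly connected component of size ≥ 2 (or has a self-loop).
The vertices on cycles are {2, 4, 5, 7, 8, 9, 12} — 7 in total.

7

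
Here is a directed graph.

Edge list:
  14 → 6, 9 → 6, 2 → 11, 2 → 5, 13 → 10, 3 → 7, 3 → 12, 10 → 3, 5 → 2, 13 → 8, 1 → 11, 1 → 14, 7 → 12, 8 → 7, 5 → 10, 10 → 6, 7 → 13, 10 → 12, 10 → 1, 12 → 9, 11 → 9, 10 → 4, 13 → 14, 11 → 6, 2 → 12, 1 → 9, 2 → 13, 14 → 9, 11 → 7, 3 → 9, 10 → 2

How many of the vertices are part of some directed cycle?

9

A vertex is on a directed cycle iff it belongs to a strongly connected component of size ≥ 2 (or has a self-loop).
The vertices on cycles are {1, 2, 3, 5, 7, 8, 10, 11, 13} — 9 in total.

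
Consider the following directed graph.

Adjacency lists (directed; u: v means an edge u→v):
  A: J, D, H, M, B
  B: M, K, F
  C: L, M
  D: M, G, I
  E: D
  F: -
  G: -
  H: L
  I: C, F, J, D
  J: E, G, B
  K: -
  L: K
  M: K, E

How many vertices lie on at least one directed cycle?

A vertex is on a directed cycle iff it belongs to a strongly connected component of size ≥ 2 (or has a self-loop).
The vertices on cycles are {B, C, D, E, I, J, M} — 7 in total.

7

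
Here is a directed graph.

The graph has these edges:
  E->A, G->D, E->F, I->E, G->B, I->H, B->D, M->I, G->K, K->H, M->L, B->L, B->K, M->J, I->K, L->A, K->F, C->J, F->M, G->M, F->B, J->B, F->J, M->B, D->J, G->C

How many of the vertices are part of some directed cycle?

8

A vertex is on a directed cycle iff it belongs to a strongly connected component of size ≥ 2 (or has a self-loop).
The vertices on cycles are {B, D, E, F, I, J, K, M} — 8 in total.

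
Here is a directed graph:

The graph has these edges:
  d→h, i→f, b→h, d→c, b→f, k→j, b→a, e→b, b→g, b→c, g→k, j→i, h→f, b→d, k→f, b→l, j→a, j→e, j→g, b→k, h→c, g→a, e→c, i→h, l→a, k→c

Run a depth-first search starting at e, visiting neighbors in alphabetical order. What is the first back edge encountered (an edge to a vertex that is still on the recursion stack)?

j→e

DFS from e (visiting neighbors in alphabetical order); mark gray on enter, black on exit:
e gray
  b gray
    a gray
    a black
    c gray
    c black
    d gray
      d→c: c black — skip
      h gray
        h→c: c black — skip
        f gray
        f black
      h black
    d black
    b→f: f black — skip
    g gray
      g→a: a black — skip
      k gray
        k→c: c black — skip
        k→f: f black — skip
        j gray
          j→a: a black — skip
          j→e: e is gray → back edge
First back edge: j → e.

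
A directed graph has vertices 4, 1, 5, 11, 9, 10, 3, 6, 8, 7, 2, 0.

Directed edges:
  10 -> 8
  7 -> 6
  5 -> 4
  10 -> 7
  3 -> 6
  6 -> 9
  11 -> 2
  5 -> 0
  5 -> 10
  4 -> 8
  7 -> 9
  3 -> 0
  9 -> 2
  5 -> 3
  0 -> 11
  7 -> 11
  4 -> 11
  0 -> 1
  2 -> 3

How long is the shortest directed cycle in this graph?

For each vertex v, BFS finds the shortest path from v back to v.
The shortest such closed walk is 0 → 11 → 2 → 3 → 0, length 4.

4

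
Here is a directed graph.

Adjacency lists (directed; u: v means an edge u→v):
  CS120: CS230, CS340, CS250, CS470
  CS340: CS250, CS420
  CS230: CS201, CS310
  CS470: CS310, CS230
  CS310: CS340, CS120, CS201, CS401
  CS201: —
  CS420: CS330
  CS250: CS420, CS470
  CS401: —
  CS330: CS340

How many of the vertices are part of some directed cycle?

A vertex is on a directed cycle iff it belongs to a strongly connected component of size ≥ 2 (or has a self-loop).
The vertices on cycles are {CS120, CS230, CS250, CS310, CS330, CS340, CS420, CS470} — 8 in total.

8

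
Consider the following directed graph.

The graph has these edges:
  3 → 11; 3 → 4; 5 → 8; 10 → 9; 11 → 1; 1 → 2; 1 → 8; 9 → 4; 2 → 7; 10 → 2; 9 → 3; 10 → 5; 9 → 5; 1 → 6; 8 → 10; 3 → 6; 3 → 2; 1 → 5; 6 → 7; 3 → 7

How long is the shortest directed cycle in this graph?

3

For each vertex v, BFS finds the shortest path from v back to v.
The shortest such closed walk is 5 → 8 → 10 → 5, length 3.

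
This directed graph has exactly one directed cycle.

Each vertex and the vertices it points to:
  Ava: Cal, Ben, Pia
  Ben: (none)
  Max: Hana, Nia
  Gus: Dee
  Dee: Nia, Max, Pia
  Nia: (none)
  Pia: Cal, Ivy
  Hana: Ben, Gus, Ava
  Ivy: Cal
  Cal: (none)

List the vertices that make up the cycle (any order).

Dee, Gus, Max, Hana

DFS with gray/black marking from Hana:
Hana gray
  Ben gray
  Ben black
  Gus gray
    Dee gray
      Nia gray
      Nia black
      Max gray
        Max→Hana: Hana is gray → back edge
Back edge closes the cycle Hana → Gus → Dee → Max → Hana; its vertices are {Dee, Gus, Max, Hana}.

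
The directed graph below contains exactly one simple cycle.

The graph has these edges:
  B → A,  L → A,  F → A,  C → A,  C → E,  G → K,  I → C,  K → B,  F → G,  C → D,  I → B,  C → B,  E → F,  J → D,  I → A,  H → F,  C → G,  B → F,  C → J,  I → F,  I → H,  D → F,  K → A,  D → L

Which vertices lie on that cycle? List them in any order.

B, F, G, K

DFS with gray/black marking from G:
G gray
  K gray
    B gray
      F gray
        A gray
        A black
        F→G: G is gray → back edge
Back edge closes the cycle G → K → B → F → G; its vertices are {B, F, G, K}.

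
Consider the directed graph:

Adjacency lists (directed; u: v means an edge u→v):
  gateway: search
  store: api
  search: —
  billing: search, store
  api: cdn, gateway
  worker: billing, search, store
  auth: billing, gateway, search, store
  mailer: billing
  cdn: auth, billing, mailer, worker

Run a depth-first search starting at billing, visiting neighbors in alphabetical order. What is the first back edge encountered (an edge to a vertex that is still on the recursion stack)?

DFS from billing (visiting neighbors in alphabetical order); mark gray on enter, black on exit:
billing gray
  search gray
  search black
  store gray
    api gray
      cdn gray
        auth gray
          auth→billing: billing is gray → back edge
First back edge: auth → billing.

auth->billing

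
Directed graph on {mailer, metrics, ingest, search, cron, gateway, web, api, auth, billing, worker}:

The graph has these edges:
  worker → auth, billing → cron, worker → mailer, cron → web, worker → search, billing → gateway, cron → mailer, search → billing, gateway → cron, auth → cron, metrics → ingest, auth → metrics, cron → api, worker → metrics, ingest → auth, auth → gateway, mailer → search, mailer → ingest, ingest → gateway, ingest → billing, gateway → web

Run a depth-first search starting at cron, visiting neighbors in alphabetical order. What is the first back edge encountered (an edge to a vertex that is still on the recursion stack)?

DFS from cron (visiting neighbors in alphabetical order); mark gray on enter, black on exit:
cron gray
  api gray
  api black
  mailer gray
    ingest gray
      auth gray
        auth→cron: cron is gray → back edge
First back edge: auth → cron.

auth->cron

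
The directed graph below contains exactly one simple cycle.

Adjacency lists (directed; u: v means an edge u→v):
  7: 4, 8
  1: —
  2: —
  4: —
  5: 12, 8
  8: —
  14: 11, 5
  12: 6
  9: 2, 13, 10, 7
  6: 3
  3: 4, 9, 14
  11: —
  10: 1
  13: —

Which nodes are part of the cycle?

DFS with gray/black marking from 3:
3 gray
  4 gray
  4 black
  9 gray
    2 gray
    2 black
    13 gray
    13 black
    10 gray
      1 gray
      1 black
    10 black
    7 gray
      7→4: 4 black — skip
      8 gray
      8 black
    7 black
  9 black
  14 gray
    11 gray
    11 black
    5 gray
      12 gray
        6 gray
          6→3: 3 is gray → back edge
Back edge closes the cycle 3 → 14 → 5 → 12 → 6 → 3; its vertices are {3, 5, 6, 12, 14}.

3, 5, 6, 12, 14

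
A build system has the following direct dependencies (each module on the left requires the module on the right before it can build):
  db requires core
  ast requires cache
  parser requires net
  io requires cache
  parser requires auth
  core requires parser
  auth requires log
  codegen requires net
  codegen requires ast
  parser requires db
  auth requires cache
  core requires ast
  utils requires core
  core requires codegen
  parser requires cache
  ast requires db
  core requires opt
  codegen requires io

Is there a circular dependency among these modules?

DFS with white/gray/black marking, starting from core:
core gray
  parser gray
    net gray
    net black
    db gray
      db→core: core is gray → back edge
Back edge found, so a cycle exists: core → parser → db → core.

Yes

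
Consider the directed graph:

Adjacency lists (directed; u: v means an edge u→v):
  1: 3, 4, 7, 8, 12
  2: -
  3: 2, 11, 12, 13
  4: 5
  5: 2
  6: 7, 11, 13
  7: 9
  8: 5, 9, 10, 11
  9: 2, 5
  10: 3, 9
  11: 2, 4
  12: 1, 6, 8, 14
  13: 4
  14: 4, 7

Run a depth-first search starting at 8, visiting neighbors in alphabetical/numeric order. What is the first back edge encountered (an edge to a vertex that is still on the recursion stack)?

DFS from 8 (visiting neighbors in alphabetical/numeric order); mark gray on enter, black on exit:
8 gray
  5 gray
    2 gray
    2 black
  5 black
  9 gray
    9→2: 2 black — skip
    9→5: 5 black — skip
  9 black
  10 gray
    3 gray
      3→2: 2 black — skip
      11 gray
        11→2: 2 black — skip
        4 gray
          4→5: 5 black — skip
        4 black
      11 black
      12 gray
        1 gray
          1→3: 3 is gray → back edge
First back edge: 1 → 3.

1->3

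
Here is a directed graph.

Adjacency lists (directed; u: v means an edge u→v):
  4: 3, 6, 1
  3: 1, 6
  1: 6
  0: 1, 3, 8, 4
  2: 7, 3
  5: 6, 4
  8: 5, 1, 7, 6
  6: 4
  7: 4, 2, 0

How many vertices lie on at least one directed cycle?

8

A vertex is on a directed cycle iff it belongs to a strongly connected component of size ≥ 2 (or has a self-loop).
The vertices on cycles are {0, 1, 2, 3, 4, 6, 7, 8} — 8 in total.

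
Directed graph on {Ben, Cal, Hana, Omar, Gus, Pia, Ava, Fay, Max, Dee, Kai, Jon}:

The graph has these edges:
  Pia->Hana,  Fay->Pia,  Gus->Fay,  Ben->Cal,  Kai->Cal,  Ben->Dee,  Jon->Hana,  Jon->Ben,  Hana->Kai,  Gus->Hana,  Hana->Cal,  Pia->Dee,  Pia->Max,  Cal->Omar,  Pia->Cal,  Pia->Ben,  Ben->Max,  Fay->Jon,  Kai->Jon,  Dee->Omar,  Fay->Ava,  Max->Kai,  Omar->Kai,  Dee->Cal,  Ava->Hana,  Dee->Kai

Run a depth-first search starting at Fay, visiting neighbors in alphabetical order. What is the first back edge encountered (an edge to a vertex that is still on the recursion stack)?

Kai→Cal

DFS from Fay (visiting neighbors in alphabetical order); mark gray on enter, black on exit:
Fay gray
  Ava gray
    Hana gray
      Cal gray
        Omar gray
          Kai gray
            Kai→Cal: Cal is gray → back edge
First back edge: Kai → Cal.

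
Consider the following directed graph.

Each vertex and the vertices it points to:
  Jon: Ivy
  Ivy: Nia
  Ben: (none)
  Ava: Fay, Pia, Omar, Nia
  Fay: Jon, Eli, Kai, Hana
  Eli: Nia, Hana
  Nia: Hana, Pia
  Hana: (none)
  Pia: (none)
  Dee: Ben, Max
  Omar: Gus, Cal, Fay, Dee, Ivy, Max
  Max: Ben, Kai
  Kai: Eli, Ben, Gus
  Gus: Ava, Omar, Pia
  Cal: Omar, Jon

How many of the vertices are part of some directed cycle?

A vertex is on a directed cycle iff it belongs to a strongly connected component of size ≥ 2 (or has a self-loop).
The vertices on cycles are {Ava, Cal, Dee, Fay, Gus, Kai, Max, Omar} — 8 in total.

8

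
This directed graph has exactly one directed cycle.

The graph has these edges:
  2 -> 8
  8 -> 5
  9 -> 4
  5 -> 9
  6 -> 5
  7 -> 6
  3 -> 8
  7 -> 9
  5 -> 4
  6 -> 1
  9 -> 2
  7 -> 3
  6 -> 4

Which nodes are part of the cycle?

DFS with gray/black marking from 5:
5 gray
  9 gray
    4 gray
    4 black
    2 gray
      8 gray
        8→5: 5 is gray → back edge
Back edge closes the cycle 5 → 9 → 2 → 8 → 5; its vertices are {2, 5, 8, 9}.

2, 5, 8, 9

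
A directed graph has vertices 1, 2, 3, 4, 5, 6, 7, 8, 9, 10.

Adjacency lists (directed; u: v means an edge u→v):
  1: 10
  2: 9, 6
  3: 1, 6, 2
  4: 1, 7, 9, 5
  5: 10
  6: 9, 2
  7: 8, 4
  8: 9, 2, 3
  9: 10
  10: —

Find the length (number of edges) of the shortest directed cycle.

2

For each vertex v, BFS finds the shortest path from v back to v.
The shortest such closed walk is 7 → 4 → 7, length 2.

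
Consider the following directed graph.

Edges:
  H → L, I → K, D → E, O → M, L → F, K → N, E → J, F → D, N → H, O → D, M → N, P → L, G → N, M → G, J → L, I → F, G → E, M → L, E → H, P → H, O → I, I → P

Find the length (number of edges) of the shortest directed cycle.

For each vertex v, BFS finds the shortest path from v back to v.
The shortest such closed walk is F → D → E → H → L → F, length 5.

5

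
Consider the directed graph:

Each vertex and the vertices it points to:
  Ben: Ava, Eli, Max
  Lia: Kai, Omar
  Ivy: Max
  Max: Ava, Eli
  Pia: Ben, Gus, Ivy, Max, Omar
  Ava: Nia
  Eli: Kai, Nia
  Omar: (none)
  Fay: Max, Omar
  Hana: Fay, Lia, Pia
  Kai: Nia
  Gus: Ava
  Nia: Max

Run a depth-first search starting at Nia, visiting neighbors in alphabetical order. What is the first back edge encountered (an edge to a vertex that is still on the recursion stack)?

DFS from Nia (visiting neighbors in alphabetical order); mark gray on enter, black on exit:
Nia gray
  Max gray
    Ava gray
      Ava→Nia: Nia is gray → back edge
First back edge: Ava → Nia.

Ava→Nia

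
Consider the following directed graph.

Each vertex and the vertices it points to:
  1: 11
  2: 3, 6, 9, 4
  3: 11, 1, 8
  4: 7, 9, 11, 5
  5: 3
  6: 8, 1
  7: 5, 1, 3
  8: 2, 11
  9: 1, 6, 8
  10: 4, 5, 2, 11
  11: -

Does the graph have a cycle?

Yes

DFS with white/gray/black marking, starting from 11:
11 gray
11 black
1 gray
  1→11: 11 black — skip
1 black
2 gray
  3 gray
    3→11: 11 black — skip
    3→1: 1 black — skip
    8 gray
      8→2: 2 is gray → back edge
Back edge found, so a cycle exists: 2 → 3 → 8 → 2.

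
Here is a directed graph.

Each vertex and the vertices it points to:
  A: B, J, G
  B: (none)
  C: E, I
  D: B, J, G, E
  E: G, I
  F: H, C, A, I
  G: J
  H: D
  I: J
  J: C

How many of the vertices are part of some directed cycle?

5

A vertex is on a directed cycle iff it belongs to a strongly connected component of size ≥ 2 (or has a self-loop).
The vertices on cycles are {C, E, G, I, J} — 5 in total.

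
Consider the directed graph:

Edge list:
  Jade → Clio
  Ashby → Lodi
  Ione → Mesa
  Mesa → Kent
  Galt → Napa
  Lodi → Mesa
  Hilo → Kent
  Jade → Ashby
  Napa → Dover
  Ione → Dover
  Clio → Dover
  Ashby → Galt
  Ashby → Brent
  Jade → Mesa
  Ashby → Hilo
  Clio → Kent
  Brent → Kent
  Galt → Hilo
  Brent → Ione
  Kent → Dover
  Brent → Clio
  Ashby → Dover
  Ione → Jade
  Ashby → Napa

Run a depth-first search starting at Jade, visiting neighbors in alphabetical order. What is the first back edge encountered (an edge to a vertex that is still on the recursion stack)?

Ione→Jade

DFS from Jade (visiting neighbors in alphabetical order); mark gray on enter, black on exit:
Jade gray
  Ashby gray
    Brent gray
      Clio gray
        Dover gray
        Dover black
        Kent gray
          Kent→Dover: Dover black — skip
        Kent black
      Clio black
      Ione gray
        Ione→Dover: Dover black — skip
        Ione→Jade: Jade is gray → back edge
First back edge: Ione → Jade.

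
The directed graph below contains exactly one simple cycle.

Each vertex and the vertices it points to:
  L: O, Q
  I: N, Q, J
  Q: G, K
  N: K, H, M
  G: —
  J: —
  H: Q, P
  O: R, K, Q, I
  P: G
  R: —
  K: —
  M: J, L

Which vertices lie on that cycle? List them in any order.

I, L, M, N, O

DFS with gray/black marking from N:
N gray
  K gray
  K black
  H gray
    Q gray
      G gray
      G black
      Q→K: K black — skip
    Q black
    P gray
      P→G: G black — skip
    P black
  H black
  M gray
    J gray
    J black
    L gray
      O gray
        R gray
        R black
        O→K: K black — skip
        O→Q: Q black — skip
        I gray
          I→N: N is gray → back edge
Back edge closes the cycle N → M → L → O → I → N; its vertices are {I, L, M, N, O}.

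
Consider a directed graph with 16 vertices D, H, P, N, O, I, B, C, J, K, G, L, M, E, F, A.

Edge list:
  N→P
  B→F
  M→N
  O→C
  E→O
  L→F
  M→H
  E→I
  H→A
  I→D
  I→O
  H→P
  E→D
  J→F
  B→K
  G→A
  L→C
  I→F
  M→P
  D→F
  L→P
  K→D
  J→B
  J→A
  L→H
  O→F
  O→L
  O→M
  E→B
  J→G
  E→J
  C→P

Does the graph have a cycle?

No

DFS with white/gray/black marking, starting from G:
G gray
  A gray
  A black
G black
D gray
  F gray
  F black
D black
H gray
  H→A: A black — skip
  P gray
  P black
H black
N gray
  N→P: P black — skip
N black
O gray
  O→F: F black — skip
  C gray
    C→P: P black — skip
  C black
  M gray
    M→H: H black — skip
    M→N: N black — skip
    M→P: P black — skip
  M black
  L gray
    L→F: F black — skip
    L→P: P black — skip
    L→H: H black — skip
    L→C: C black — skip
  L black
O black
I gray
  I→O: O black — skip
  I→F: F black — skip
  I→D: D black — skip
I black
B gray
  K gray
    K→D: D black — skip
  K black
  B→F: F black — skip
B black
J gray
  J→F: F black — skip
  J→B: B black — skip
  J→A: A black — skip
  J→G: G black — skip
J black
E gray
  E→B: B black — skip
  E→I: I black — skip
  E→O: O black — skip
  E→D: D black — skip
  E→J: J black — skip
E black
Every edge goes to a white or black vertex — no back edge, so the graph is acyclic.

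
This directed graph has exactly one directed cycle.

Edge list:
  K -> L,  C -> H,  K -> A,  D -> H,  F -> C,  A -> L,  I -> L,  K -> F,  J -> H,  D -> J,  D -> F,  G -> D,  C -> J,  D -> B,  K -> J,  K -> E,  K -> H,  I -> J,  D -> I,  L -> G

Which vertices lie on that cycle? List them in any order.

D, G, I, L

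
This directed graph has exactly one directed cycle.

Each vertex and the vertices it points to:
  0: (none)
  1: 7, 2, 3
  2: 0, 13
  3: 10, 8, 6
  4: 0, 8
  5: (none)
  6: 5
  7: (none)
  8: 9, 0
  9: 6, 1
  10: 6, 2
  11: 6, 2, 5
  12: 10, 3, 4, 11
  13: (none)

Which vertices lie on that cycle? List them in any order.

DFS with gray/black marking from 3:
3 gray
  10 gray
    6 gray
      5 gray
      5 black
    6 black
    2 gray
      0 gray
      0 black
      13 gray
      13 black
    2 black
  10 black
  8 gray
    9 gray
      9→6: 6 black — skip
      1 gray
        7 gray
        7 black
        1→2: 2 black — skip
        1→3: 3 is gray → back edge
Back edge closes the cycle 3 → 8 → 9 → 1 → 3; its vertices are {1, 3, 8, 9}.

1, 3, 8, 9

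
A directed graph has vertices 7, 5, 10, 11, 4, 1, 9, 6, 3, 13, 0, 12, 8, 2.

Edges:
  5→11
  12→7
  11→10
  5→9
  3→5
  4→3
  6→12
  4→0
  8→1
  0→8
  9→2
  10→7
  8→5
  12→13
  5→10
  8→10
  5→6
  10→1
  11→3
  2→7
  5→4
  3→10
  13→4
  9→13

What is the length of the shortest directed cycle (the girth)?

For each vertex v, BFS finds the shortest path from v back to v.
The shortest such closed walk is 5 → 11 → 3 → 5, length 3.

3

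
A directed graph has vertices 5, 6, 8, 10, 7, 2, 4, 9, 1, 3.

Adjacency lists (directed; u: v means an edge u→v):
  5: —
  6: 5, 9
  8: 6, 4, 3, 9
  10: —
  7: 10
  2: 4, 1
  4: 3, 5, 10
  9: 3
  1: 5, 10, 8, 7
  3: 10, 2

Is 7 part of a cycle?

No

7 lies on a cycle iff there is a path from 7 back to itself.
Exploring from 7, it never reaches itself; equivalently, its strongly connected component is a singleton.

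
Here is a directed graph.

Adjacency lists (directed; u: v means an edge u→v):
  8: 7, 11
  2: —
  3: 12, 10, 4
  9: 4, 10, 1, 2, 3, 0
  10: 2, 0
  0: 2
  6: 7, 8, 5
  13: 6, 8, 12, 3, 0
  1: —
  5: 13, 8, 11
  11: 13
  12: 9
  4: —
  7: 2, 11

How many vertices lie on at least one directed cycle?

9

A vertex is on a directed cycle iff it belongs to a strongly connected component of size ≥ 2 (or has a self-loop).
The vertices on cycles are {3, 5, 6, 7, 8, 9, 11, 12, 13} — 9 in total.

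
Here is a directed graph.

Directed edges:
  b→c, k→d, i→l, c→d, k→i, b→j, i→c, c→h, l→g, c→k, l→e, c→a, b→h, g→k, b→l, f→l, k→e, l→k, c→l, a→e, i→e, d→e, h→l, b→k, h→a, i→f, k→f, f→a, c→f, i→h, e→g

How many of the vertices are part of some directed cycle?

10

A vertex is on a directed cycle iff it belongs to a strongly connected component of size ≥ 2 (or has a self-loop).
The vertices on cycles are {a, c, d, e, f, g, h, i, k, l} — 10 in total.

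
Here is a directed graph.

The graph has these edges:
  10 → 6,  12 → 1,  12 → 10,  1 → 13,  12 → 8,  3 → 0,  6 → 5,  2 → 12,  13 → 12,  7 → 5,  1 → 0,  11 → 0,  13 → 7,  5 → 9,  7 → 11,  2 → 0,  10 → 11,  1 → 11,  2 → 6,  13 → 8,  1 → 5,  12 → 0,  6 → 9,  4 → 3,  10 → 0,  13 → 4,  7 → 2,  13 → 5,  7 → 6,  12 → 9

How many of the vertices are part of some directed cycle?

A vertex is on a directed cycle iff it belongs to a strongly connected component of size ≥ 2 (or has a self-loop).
The vertices on cycles are {1, 2, 7, 12, 13} — 5 in total.

5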